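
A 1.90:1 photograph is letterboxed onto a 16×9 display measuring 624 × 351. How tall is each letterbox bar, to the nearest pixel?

Since 1.900 > 1.778, the photograph is width-limited.
Content height = 624 / 1.900 ≈ 328.42 px.
Black = 351 − 328.42 = 22.58 px, or 11.29 per bar.

11 px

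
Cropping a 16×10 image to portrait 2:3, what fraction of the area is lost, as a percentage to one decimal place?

58.3%

The height stays; only width is cut (since portrait 2:3 is narrower than 16×10).
Area ratio = (0.667)/(1.600) = 41.67%; the remaining 58.33% is cropped out.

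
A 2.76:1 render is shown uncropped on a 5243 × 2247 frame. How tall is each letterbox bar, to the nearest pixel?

2.76:1 is wider than 21:9, so it spans the full width.
The render is 5243 / 2.760 ≈ 1899.64 px tall.
Black = 2247 − 1899.64 = 347.36 px, or 173.68 per bar.

174 px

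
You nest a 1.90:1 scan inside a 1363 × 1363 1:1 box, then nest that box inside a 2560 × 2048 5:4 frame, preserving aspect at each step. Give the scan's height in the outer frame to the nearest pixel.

First fit — 1.90:1 into 1363×1363 spans the width: 1363.00 × 717.37.
The 1:1 canvas is height-limited in 2560×2048, giving 2048.00 × 2048.00; scale factor 1.5026.
The scan scales with it: height 717.37 × 1.5026 ≈ 1077.89.

1078 px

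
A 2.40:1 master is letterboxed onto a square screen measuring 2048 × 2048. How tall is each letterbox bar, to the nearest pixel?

597 px

2.40:1 is wider than square, so it spans the full width.
The master is 2048 / 2.400 ≈ 853.33 px tall.
Black = 2048 − 853.33 = 1194.67 px, or 597.33 per bar.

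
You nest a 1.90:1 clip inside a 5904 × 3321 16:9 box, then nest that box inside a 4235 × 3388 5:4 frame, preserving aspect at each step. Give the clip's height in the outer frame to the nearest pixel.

First fit — 1.90:1 into 5904×3321 spans the width: 5904.00 × 3107.37.
The 16:9 canvas is width-limited in 4235×3388, giving 4235.00 × 2382.19; scale factor 0.7173.
So the clip's height is 3107.37 × 0.7173 ≈ 2228.95.

2229 px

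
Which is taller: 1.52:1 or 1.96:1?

1.52 and 1.96; 1.96 > 1.52. The smaller width-to-height ratio is the taller frame.

1.52:1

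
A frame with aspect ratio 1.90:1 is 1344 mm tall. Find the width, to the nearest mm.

2554 mm

Width = 1344 × 1.900 = 2553.60.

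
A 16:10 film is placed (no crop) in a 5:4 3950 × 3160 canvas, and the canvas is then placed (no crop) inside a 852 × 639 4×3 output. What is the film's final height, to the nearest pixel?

Inside the 3950×3160 canvas the film is width-limited at 3950.00 × 2468.75.
Second fit — the 5:4 canvas into 852×639 spans the height: 798.75 × 639.00 (×0.2022 from 3950×3160).
So the film's height is 2468.75 × 0.2022 ≈ 499.22.

499 px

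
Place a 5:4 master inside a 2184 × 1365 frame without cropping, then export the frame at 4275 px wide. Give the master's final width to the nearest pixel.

At 2184×1365 the master is height-limited, so width = 1365 × 5/4 ≈ 1706.25 px.
The frame scales by 4275/2184 = 1.9574; 1706.25 × 1.9574 ≈ 3339.84 px.

3340 px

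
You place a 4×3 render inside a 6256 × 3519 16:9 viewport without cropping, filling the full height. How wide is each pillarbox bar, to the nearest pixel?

782 px

The render is 3519 × 4/3 ≈ 4692.00 px wide.
Leftover width: 6256 − 4692.00 = 1564.00 px → 782.00 each side.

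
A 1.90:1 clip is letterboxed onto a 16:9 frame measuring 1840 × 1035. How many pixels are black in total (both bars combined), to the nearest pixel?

122505 pixels

1.90:1 (1.900) > 16:9 (1.778), so the clip fills the width.
Content height = 1840 / 1.900 ≈ 968.4211 px.
Leftover height: 1035 − 968.4211 = 66.5789 px.
Bar area = 66.5789 × 1840 ≈ 122505 px.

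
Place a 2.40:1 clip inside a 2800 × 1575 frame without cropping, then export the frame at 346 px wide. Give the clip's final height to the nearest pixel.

144 px

In the 2800×1575 frame the clip fills the width: height = 2800 / 2.400 ≈ 1166.67 px.
Resizing to 346 px wide multiplies everything by 0.1236: 1166.67 → 144.17 px.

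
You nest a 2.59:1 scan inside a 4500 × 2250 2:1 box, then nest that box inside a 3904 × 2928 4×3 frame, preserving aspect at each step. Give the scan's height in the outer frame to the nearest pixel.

1507 px

Inside the 4500×2250 canvas the scan is width-limited at 4500.00 × 1737.45.
The 2:1 canvas is width-limited in 3904×2928, giving 3904.00 × 1952.00; scale factor 0.8676.
So the scan's height is 1737.45 × 0.8676 ≈ 1507.34.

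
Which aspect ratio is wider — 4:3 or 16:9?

4:3 = 1.333 and 16:9 = 1.778; 1.778 > 1.333.

16:9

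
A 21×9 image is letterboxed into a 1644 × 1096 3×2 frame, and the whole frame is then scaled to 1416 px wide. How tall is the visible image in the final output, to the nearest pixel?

Fitted into 1644×1096, the image spans the width; its height is 1644 × 9/21 ≈ 704.57 px.
Resizing to 1416 px wide multiplies everything by 0.8613: 704.57 → 606.86 px.

607 px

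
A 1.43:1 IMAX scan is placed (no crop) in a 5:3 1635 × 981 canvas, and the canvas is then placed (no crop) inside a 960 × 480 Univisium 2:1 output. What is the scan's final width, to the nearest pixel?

686 px

Inside the 1635×981 canvas the scan is height-limited at 1402.83 × 981.00.
The 5:3 canvas is height-limited in 960×480, giving 800.00 × 480.00; scale factor 0.4893.
The scan scales with it: width 1402.83 × 0.4893 ≈ 686.40.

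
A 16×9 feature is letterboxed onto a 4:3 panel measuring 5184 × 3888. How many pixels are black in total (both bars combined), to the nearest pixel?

Since 1.778 > 1.333, the feature is width-limited.
The feature is 5184 × 9/16 ≈ 2916.0000 px tall.
Leftover height: 3888 − 2916.0000 = 972.0000 px.
That's 972.0000 × 5184 ≈ 5038848 black pixels.

5038848 pixels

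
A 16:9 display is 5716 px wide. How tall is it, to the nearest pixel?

3215 px

At 16:9, 5716 × 9/16 ≈ 3215.25.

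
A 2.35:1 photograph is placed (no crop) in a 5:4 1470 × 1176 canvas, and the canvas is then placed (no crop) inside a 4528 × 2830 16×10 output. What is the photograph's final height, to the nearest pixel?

1505 px

2.35:1 in 1470×1176: fills the width, so the photograph is 1470.00 × 625.53.
The 5:4 canvas is height-limited in 4528×2830, giving 3537.50 × 2830.00; scale factor 2.4065.
The photograph scales with it: height 625.53 × 2.4065 ≈ 1505.32.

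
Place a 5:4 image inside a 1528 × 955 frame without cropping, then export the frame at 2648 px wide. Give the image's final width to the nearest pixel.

2069 px

Fitted into 1528×955, the image spans the height; its width is 955 × 5/4 ≈ 1193.75 px.
Scaling 1528 → 2648 is ×1.7330, so the width becomes 1193.75 × 1.7330 ≈ 2068.75 px.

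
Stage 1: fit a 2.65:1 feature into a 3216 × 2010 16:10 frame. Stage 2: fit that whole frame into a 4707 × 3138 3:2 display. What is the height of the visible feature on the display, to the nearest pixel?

Inside the 3216×2010 canvas the feature is width-limited at 3216.00 × 1213.58.
Second fit — the 16:10 canvas into 4707×3138 spans the width: 4707.00 × 2941.88 (×1.4636 from 3216×2010).
So the feature's height is 1213.58 × 1.4636 ≈ 1776.23.

1776 px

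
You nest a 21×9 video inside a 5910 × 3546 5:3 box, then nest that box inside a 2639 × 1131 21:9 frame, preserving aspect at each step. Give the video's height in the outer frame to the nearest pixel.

808 px

First fit — 21×9 into 5910×3546 spans the width: 5910.00 × 2532.86.
The 5:3 canvas is height-limited in 2639×1131, giving 1885.00 × 1131.00; scale factor 0.3190.
The video scales with it: height 2532.86 × 0.3190 ≈ 807.86.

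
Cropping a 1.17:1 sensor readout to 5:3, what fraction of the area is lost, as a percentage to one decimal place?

29.8%

Going from 1.17:1 to 5:3 means cutting height while keeping width.
Fraction kept = (1.170)/(1.667) ≈ 70.20%, so 29.80% is lost.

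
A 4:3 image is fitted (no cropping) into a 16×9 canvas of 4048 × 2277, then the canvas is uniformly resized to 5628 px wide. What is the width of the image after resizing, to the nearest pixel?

4221 px

In the 4048×2277 frame the image fills the height: width = 2277 × 4/3 ≈ 3036.00 px.
Scaling 4048 → 5628 is ×1.3903, so the width becomes 3036.00 × 1.3903 ≈ 4221.00 px.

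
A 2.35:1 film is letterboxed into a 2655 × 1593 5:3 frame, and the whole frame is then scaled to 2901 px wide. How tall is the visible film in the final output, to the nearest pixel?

Fitted into 2655×1593, the film spans the width; its height is 2655 / 2.350 ≈ 1129.79 px.
Scaling 2655 → 2901 is ×1.0927, so the height becomes 1129.79 × 1.0927 ≈ 1234.47 px.

1234 px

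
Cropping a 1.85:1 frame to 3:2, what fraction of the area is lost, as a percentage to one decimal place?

3:2 is narrower than 1.85:1, so the crop keeps the full height and trims the width.
Area ratio = (1.500)/(1.850) = 81.08%; the remaining 18.92% is cropped out.

18.9%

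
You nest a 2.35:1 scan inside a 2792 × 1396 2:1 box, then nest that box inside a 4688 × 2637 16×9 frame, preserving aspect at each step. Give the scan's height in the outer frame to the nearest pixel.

Inside the 2792×1396 canvas the scan is width-limited at 2792.00 × 1188.09.
2:1 in 4688×2637: fills the width, so the intermediate becomes 4688.00 × 2344.00 — a scale of ×1.6791.
The scan scales with it: height 1188.09 × 1.6791 ≈ 1994.89.

1995 px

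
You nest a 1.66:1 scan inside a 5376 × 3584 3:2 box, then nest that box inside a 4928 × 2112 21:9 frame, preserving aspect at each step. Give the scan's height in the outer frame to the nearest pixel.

First fit — 1.66:1 into 5376×3584 spans the width: 5376.00 × 3238.55.
The 3:2 canvas is height-limited in 4928×2112, giving 3168.00 × 2112.00; scale factor 0.5893.
So the scan's height is 3238.55 × 0.5893 ≈ 1908.43.

1908 px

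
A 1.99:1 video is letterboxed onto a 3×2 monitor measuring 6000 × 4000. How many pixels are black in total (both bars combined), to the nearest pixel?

1.99:1 is wider than 3×2, so it spans the full width.
That makes the image 3015.0754 px tall (6000 / 1.990).
4000 − 3015.0754 = 984.9246 px of bars.
Across the 6000-px span: 984.9246 × 6000 ≈ 5909548 px.

5909548 pixels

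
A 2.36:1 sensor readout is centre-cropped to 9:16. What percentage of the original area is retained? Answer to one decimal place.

23.8%

Going from 2.36:1 to 9:16 means cutting width while keeping height.
Fraction kept = (0.562)/(2.360) ≈ 23.83%.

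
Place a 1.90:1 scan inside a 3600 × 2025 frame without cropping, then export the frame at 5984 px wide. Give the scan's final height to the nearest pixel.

In the 3600×2025 frame the scan fills the width: height = 3600 / 1.900 ≈ 1894.74 px.
Resizing to 5984 px wide multiplies everything by 1.6622: 1894.74 → 3149.47 px.

3149 px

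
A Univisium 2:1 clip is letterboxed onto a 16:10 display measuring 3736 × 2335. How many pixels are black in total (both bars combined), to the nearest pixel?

1744712 pixels

Univisium 2:1 is wider than 16:10, so it spans the full width.
That makes the image 1868.0000 px tall (3736 × 1/2).
2335 − 1868.0000 = 467.0000 px of bars.
Across the 3736-px span: 467.0000 × 3736 ≈ 1744712 px.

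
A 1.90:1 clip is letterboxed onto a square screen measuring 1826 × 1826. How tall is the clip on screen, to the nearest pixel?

961 px

1.90:1 is wider than square, so it spans the full width.
The clip is 1826 / 1.900 ≈ 961.05 px tall.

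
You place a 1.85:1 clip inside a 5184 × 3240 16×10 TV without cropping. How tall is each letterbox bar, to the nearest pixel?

219 px

Since 1.850 > 1.600, the clip is width-limited.
That makes the image 2802.16 px tall (5184 / 1.850).
Leftover height: 3240 − 2802.16 = 437.84 px → 218.92 each side.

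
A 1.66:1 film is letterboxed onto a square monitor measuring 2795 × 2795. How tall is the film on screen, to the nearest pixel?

Since 1.660 > 1.000, the film is width-limited.
That makes the image 1683.73 px tall (2795 / 1.660).

1684 px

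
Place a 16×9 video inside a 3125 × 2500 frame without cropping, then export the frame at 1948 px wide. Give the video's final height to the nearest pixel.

Fitted into 3125×2500, the video spans the width; its height is 3125 × 9/16 ≈ 1757.81 px.
Scaling 3125 → 1948 is ×0.6234, so the height becomes 1757.81 × 0.6234 ≈ 1095.75 px.

1096 px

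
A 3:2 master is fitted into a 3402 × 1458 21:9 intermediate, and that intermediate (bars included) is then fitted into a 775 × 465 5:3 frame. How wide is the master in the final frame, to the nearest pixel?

498 px

3:2 in 3402×1458: fills the height, so the master is 2187.00 × 1458.00.
21:9 in 775×465: fills the width, so the intermediate becomes 775.00 × 332.14 — a scale of ×0.2278.
The master scales with it: width 2187.00 × 0.2278 ≈ 498.21.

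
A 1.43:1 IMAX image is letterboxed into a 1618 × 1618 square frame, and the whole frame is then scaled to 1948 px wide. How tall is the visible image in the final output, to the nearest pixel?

In the 1618×1618 frame the image fills the width: height = 1618 / 1.430 ≈ 1131.47 px.
Resizing to 1948 px wide multiplies everything by 1.2040: 1131.47 → 1362.24 px.

1362 px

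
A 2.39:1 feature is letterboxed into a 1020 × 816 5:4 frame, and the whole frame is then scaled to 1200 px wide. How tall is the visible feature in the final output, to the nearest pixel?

502 px

In the 1020×816 frame the feature fills the width: height = 1020 / 2.390 ≈ 426.78 px.
Resizing to 1200 px wide multiplies everything by 1.1765: 426.78 → 502.09 px.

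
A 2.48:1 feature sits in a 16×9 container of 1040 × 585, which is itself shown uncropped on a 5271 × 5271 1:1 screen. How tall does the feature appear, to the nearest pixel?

First fit — 2.48:1 into 1040×585 spans the width: 1040.00 × 419.35.
Second fit — the 16×9 canvas into 5271×5271 spans the width: 5271.00 × 2964.94 (×5.0683 from 1040×585).
The feature scales with it: height 419.35 × 5.0683 ≈ 2125.40.

2125 px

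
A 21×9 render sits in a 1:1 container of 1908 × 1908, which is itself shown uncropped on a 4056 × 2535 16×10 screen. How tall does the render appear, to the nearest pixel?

1086 px

21×9 in 1908×1908: fills the width, so the render is 1908.00 × 817.71.
Second fit — the 1:1 canvas into 4056×2535 spans the height: 2535.00 × 2535.00 (×1.3286 from 1908×1908).
Applying the same ×1.3286: 817.71 → 1086.43.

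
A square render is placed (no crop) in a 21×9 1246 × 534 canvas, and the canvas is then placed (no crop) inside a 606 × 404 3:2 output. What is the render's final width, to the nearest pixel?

First fit — square into 1246×534 spans the height: 534.00 × 534.00.
Second fit — the 21×9 canvas into 606×404 spans the width: 606.00 × 259.71 (×0.4864 from 1246×534).
The render scales with it: width 534.00 × 0.4864 ≈ 259.71.

260 px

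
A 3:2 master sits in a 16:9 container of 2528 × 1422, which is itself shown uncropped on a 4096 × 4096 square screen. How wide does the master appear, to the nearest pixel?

First fit — 3:2 into 2528×1422 spans the height: 2133.00 × 1422.00.
16:9 in 4096×4096: fills the width, so the intermediate becomes 4096.00 × 2304.00 — a scale of ×1.6203.
Applying the same ×1.6203: 2133.00 → 3456.00.

3456 px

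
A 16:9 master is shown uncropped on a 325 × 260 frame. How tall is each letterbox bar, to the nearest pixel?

39 px

16:9 is wider than 5:4, so it spans the full width.
The master is 325 × 9/16 ≈ 182.81 px tall.
Black = 260 − 182.81 = 77.19 px, or 38.59 per bar.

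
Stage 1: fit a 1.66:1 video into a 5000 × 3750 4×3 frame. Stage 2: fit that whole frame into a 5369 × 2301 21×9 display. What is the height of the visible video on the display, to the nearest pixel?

Inside the 5000×3750 canvas the video is width-limited at 5000.00 × 3012.05.
4×3 in 5369×2301: fills the height, so the intermediate becomes 3068.00 × 2301.00 — a scale of ×0.6136.
The video scales with it: height 3012.05 × 0.6136 ≈ 1848.19.

1848 px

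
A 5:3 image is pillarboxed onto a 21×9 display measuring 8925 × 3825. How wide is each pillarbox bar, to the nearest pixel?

1275 px

5:3 (1.667) < 21×9 (2.333), so the image fills the height.
The image is 3825 × 5/3 ≈ 6375.00 px wide.
Leftover width: 8925 − 6375.00 = 2550.00 px → 1275.00 each side.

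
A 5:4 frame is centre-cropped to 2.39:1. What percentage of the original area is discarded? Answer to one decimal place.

2.39:1 is wider than 5:4, so the crop keeps the full width and trims the height.
Fraction kept = (1.250)/(2.390) ≈ 52.30%, so 47.70% is lost.

47.7%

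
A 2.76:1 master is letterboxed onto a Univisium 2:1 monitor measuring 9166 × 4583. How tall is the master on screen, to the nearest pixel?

3321 px

Since 2.760 > 2.000, the master is width-limited.
Content height = 9166 / 2.760 ≈ 3321.01 px.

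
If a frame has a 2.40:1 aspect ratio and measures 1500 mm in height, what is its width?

Width = 1500 × 2.400 = 3600.

3600 mm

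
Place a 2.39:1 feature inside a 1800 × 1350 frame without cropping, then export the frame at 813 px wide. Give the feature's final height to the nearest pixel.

340 px

In the 1800×1350 frame the feature fills the width: height = 1800 / 2.390 ≈ 753.14 px.
Resizing to 813 px wide multiplies everything by 0.4517: 753.14 → 340.17 px.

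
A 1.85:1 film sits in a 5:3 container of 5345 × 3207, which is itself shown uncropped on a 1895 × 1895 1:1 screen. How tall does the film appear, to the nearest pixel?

First fit — 1.85:1 into 5345×3207 spans the width: 5345.00 × 2889.19.
The 5:3 canvas is width-limited in 1895×1895, giving 1895.00 × 1137.00; scale factor 0.3545.
So the film's height is 2889.19 × 0.3545 ≈ 1024.32.

1024 px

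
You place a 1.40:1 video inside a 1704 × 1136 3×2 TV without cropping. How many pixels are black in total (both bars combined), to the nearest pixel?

129050 pixels

Since 1.400 < 1.500, the video is height-limited.
Content width = 1136 × 1.400 ≈ 1590.4000 px.
1704 − 1590.4000 = 113.6000 px of bars.
Bar area = 113.6000 × 1136 ≈ 129050 px.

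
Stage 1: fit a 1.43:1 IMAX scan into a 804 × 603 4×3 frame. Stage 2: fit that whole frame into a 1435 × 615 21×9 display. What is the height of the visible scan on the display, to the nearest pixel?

Inside the 804×603 canvas the scan is width-limited at 804.00 × 562.24.
Second fit — the 4×3 canvas into 1435×615 spans the height: 820.00 × 615.00 (×1.0199 from 804×603).
So the scan's height is 562.24 × 1.0199 ≈ 573.43.

573 px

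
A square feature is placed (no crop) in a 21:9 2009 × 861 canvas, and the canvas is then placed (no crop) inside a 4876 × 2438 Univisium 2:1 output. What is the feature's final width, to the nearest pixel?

2090 px

Inside the 2009×861 canvas the feature is height-limited at 861.00 × 861.00.
21:9 in 4876×2438: fills the width, so the intermediate becomes 4876.00 × 2089.71 — a scale of ×2.4271.
Applying the same ×2.4271: 861.00 → 2089.71.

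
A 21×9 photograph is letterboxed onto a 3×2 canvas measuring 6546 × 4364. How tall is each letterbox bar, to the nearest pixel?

779 px

21×9 is wider than 3×2, so it spans the full width.
That makes the image 2805.43 px tall (6546 × 9/21).
Leftover height: 4364 − 2805.43 = 1558.57 px → 779.29 each side.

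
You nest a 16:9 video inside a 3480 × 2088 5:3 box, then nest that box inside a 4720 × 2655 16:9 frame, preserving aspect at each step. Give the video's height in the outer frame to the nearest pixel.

2489 px

First fit — 16:9 into 3480×2088 spans the width: 3480.00 × 1957.50.
5:3 in 4720×2655: fills the height, so the intermediate becomes 4425.00 × 2655.00 — a scale of ×1.2716.
The video scales with it: height 1957.50 × 1.2716 ≈ 2489.06.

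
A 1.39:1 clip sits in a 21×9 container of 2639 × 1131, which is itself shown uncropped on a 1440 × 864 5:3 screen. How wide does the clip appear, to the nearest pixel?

858 px

Inside the 2639×1131 canvas the clip is height-limited at 1572.09 × 1131.00.
The 21×9 canvas is width-limited in 1440×864, giving 1440.00 × 617.14; scale factor 0.5457.
Applying the same ×0.5457: 1572.09 → 857.83.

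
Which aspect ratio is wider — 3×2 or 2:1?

3×2 = 1.5 and 2; 2 > 1.5.

2:1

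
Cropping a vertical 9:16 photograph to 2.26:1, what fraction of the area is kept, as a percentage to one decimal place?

24.9%

2.26:1 is wider than vertical 9:16, so the crop keeps the full width and trims the height.
Fraction kept = (0.562)/(2.260) ≈ 24.89%.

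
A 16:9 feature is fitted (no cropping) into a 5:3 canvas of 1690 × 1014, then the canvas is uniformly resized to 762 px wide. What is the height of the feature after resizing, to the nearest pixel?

In the 1690×1014 frame the feature fills the width: height = 1690 × 9/16 ≈ 950.62 px.
Scaling 1690 → 762 is ×0.4509, so the height becomes 950.62 × 0.4509 ≈ 428.62 px.

429 px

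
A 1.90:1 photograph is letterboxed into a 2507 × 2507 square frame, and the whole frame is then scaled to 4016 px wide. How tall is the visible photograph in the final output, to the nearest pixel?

Fitted into 2507×2507, the photograph spans the width; its height is 2507 / 1.900 ≈ 1319.47 px.
Resizing to 4016 px wide multiplies everything by 1.6019: 1319.47 → 2113.68 px.

2114 px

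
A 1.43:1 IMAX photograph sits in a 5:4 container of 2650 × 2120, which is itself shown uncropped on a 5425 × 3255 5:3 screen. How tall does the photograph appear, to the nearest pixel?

1.43:1 IMAX in 2650×2120: fills the width, so the photograph is 2650.00 × 1853.15.
The 5:4 canvas is height-limited in 5425×3255, giving 4068.75 × 3255.00; scale factor 1.5354.
The photograph scales with it: height 1853.15 × 1.5354 ≈ 2845.28.

2845 px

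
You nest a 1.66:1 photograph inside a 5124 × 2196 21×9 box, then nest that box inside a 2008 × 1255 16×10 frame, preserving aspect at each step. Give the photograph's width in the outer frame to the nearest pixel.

1429 px

First fit — 1.66:1 into 5124×2196 spans the height: 3645.36 × 2196.00.
The 21×9 canvas is width-limited in 2008×1255, giving 2008.00 × 860.57; scale factor 0.3919.
So the photograph's width is 3645.36 × 0.3919 ≈ 1428.55.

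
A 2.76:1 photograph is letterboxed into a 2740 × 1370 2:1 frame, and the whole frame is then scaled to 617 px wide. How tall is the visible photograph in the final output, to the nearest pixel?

At 2740×1370 the photograph is width-limited, so height = 2740 / 2.760 ≈ 992.75 px.
Scaling 2740 → 617 is ×0.2252, so the height becomes 992.75 × 0.2252 ≈ 223.55 px.

224 px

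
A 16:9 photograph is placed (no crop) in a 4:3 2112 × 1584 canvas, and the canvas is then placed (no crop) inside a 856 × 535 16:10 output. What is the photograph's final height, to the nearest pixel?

401 px

16:9 in 2112×1584: fills the width, so the photograph is 2112.00 × 1188.00.
The 4:3 canvas is height-limited in 856×535, giving 713.33 × 535.00; scale factor 0.3378.
So the photograph's height is 1188.00 × 0.3378 ≈ 401.25.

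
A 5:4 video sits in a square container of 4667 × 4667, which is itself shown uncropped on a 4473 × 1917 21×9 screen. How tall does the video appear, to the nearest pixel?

5:4 in 4667×4667: fills the width, so the video is 4667.00 × 3733.60.
Second fit — the square canvas into 4473×1917 spans the height: 1917.00 × 1917.00 (×0.4108 from 4667×4667).
The video scales with it: height 3733.60 × 0.4108 ≈ 1533.60.

1534 px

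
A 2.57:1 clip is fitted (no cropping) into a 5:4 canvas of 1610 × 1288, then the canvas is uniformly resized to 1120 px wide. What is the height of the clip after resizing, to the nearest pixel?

436 px

In the 1610×1288 frame the clip fills the width: height = 1610 / 2.570 ≈ 626.46 px.
The frame scales by 1120/1610 = 0.6957; 626.46 × 0.6957 ≈ 435.80 px.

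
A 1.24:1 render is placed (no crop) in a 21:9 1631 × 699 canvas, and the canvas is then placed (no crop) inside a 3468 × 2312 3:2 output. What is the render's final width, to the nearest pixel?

1843 px

Inside the 1631×699 canvas the render is height-limited at 866.76 × 699.00.
The 21:9 canvas is width-limited in 3468×2312, giving 3468.00 × 1486.29; scale factor 2.1263.
So the render's width is 866.76 × 2.1263 ≈ 1842.99.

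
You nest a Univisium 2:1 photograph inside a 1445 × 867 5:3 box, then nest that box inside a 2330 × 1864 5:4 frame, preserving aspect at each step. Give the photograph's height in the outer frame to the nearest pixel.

1165 px

Inside the 1445×867 canvas the photograph is width-limited at 1445.00 × 722.50.
Second fit — the 5:3 canvas into 2330×1864 spans the width: 2330.00 × 1398.00 (×1.6125 from 1445×867).
So the photograph's height is 722.50 × 1.6125 ≈ 1165.00.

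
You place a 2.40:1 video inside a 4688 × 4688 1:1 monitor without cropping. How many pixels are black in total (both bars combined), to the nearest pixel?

Since 2.400 > 1.000, the video is width-limited.
That makes the image 1953.3333 px tall (4688 / 2.400).
Leftover height: 4688 − 1953.3333 = 2734.6667 px.
Bar area = 2734.6667 × 4688 ≈ 12820117 px.

12820117 pixels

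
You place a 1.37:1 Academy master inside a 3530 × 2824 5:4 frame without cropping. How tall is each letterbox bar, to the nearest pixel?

1.37:1 Academy is wider than 5:4, so it spans the full width.
Content height = 3530 / 1.370 ≈ 2576.64 px.
2824 − 2576.64 = 247.36 px of bars (123.68 each).

124 px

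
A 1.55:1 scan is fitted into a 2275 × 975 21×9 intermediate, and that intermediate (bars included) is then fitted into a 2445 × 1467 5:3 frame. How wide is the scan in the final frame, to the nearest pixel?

1624 px

Inside the 2275×975 canvas the scan is height-limited at 1511.25 × 975.00.
21×9 in 2445×1467: fills the width, so the intermediate becomes 2445.00 × 1047.86 — a scale of ×1.0747.
Applying the same ×1.0747: 1511.25 → 1624.18.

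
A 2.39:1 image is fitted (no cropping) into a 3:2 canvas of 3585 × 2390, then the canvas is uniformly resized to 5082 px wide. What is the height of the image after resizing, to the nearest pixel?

2126 px

At 3585×2390 the image is width-limited, so height = 3585 / 2.390 ≈ 1500.00 px.
Scaling 3585 → 5082 is ×1.4176, so the height becomes 1500.00 × 1.4176 ≈ 2126.36 px.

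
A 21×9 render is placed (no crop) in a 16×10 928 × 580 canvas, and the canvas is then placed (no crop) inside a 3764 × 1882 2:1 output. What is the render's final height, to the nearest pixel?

Inside the 928×580 canvas the render is width-limited at 928.00 × 397.71.
The 16×10 canvas is height-limited in 3764×1882, giving 3011.20 × 1882.00; scale factor 3.2448.
So the render's height is 397.71 × 3.2448 ≈ 1290.51.

1291 px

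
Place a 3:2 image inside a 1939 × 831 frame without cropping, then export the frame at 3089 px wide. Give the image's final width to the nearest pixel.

1986 px

At 1939×831 the image is height-limited, so width = 831 × 3/2 ≈ 1246.50 px.
The frame scales by 3089/1939 = 1.5931; 1246.50 × 1.5931 ≈ 1985.79 px.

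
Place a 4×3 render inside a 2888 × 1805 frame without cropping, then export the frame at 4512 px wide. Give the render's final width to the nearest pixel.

3760 px

At 2888×1805 the render is height-limited, so width = 1805 × 4/3 ≈ 2406.67 px.
The frame scales by 4512/2888 = 1.5623; 2406.67 × 1.5623 ≈ 3760.00 px.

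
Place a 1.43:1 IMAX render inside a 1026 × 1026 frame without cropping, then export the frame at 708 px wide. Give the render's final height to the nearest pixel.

495 px

Fitted into 1026×1026, the render spans the width; its height is 1026 / 1.430 ≈ 717.48 px.
The frame scales by 708/1026 = 0.6901; 717.48 × 0.6901 ≈ 495.10 px.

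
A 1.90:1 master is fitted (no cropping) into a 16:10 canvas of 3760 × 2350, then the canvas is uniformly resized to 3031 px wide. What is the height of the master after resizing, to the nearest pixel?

1595 px

At 3760×2350 the master is width-limited, so height = 3760 / 1.900 ≈ 1978.95 px.
Scaling 3760 → 3031 is ×0.8061, so the height becomes 1978.95 × 0.8061 ≈ 1595.26 px.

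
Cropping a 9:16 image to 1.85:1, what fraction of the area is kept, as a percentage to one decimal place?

The width stays; only height is cut (since 1.85:1 is wider than 9:16).
(0.562)/(1.850) ≈ 0.304 of the area survives.

30.4%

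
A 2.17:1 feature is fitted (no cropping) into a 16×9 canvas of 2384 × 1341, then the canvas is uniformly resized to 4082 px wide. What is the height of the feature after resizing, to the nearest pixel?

At 2384×1341 the feature is width-limited, so height = 2384 / 2.170 ≈ 1098.62 px.
The frame scales by 4082/2384 = 1.7122; 1098.62 × 1.7122 ≈ 1881.11 px.

1881 px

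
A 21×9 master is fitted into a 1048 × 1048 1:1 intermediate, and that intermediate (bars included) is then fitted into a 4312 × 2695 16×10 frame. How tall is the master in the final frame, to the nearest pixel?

1155 px

Inside the 1048×1048 canvas the master is width-limited at 1048.00 × 449.14.
1:1 in 4312×2695: fills the height, so the intermediate becomes 2695.00 × 2695.00 — a scale of ×2.5716.
So the master's height is 449.14 × 2.5716 ≈ 1155.00.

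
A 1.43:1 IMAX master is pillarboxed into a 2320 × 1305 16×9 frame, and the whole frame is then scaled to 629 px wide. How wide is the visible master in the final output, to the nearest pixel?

506 px

In the 2320×1305 frame the master fills the height: width = 1305 × 1.430 ≈ 1866.15 px.
Scaling 2320 → 629 is ×0.2711, so the width becomes 1866.15 × 0.2711 ≈ 505.95 px.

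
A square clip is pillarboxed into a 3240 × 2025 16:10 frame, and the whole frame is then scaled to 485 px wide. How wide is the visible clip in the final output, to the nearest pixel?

303 px

At 3240×2025 the clip is height-limited, so width = 2025 × 1/1 ≈ 2025.00 px.
Resizing to 485 px wide multiplies everything by 0.1497: 2025.00 → 303.12 px.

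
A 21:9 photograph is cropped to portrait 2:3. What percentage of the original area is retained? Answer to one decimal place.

28.6%

portrait 2:3 is narrower than 21:9, so the crop keeps the full height and trims the width.
Fraction kept = (0.667)/(2.333) ≈ 28.57%.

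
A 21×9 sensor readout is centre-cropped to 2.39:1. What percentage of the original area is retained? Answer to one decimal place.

97.6%

Going from 21×9 to 2.39:1 means cutting height while keeping width.
(2.333)/(2.390) ≈ 0.976 of the area survives.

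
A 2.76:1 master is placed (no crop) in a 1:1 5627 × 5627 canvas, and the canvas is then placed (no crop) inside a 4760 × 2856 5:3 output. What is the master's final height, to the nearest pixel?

1035 px

First fit — 2.76:1 into 5627×5627 spans the width: 5627.00 × 2038.77.
1:1 in 4760×2856: fills the height, so the intermediate becomes 2856.00 × 2856.00 — a scale of ×0.5076.
Applying the same ×0.5076: 2038.77 → 1034.78.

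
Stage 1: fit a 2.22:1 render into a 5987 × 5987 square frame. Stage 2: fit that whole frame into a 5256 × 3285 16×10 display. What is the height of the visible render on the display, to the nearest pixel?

First fit — 2.22:1 into 5987×5987 spans the width: 5987.00 × 2696.85.
square in 5256×3285: fills the height, so the intermediate becomes 3285.00 × 3285.00 — a scale of ×0.5487.
Applying the same ×0.5487: 2696.85 → 1479.73.

1480 px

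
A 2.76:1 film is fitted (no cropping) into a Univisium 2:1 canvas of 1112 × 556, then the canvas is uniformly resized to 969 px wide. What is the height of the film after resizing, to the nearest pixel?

351 px

In the 1112×556 frame the film fills the width: height = 1112 / 2.760 ≈ 402.90 px.
Resizing to 969 px wide multiplies everything by 0.8714: 402.90 → 351.09 px.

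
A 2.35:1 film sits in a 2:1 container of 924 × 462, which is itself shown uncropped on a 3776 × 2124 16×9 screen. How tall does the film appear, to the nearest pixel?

1607 px

Inside the 924×462 canvas the film is width-limited at 924.00 × 393.19.
2:1 in 3776×2124: fills the width, so the intermediate becomes 3776.00 × 1888.00 — a scale of ×4.0866.
So the film's height is 393.19 × 4.0866 ≈ 1606.81.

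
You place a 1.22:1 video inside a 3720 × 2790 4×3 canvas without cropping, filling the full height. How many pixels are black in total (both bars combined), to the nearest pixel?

The video is 2790 × 1.220 ≈ 3403.8000 px wide.
3720 − 3403.8000 = 316.2000 px of bars.
Across the 2790-px span: 316.2000 × 2790 ≈ 882198 px.

882198 pixels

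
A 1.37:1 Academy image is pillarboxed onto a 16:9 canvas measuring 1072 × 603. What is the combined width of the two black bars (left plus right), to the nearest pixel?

Since 1.370 < 1.778, the image is height-limited.
That makes the image 826.11 px wide (603 × 1.370).
1072 − 826.11 = 245.89 px of bars.

246 px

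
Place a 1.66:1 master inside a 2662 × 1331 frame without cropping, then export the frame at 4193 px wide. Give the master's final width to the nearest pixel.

3480 px

In the 2662×1331 frame the master fills the height: width = 1331 × 1.660 ≈ 2209.46 px.
Resizing to 4193 px wide multiplies everything by 1.5751: 2209.46 → 3480.19 px.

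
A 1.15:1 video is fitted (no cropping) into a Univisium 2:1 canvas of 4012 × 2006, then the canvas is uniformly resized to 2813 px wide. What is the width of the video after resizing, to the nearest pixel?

In the 4012×2006 frame the video fills the height: width = 2006 × 1.150 ≈ 2306.90 px.
Scaling 4012 → 2813 is ×0.7011, so the width becomes 2306.90 × 0.7011 ≈ 1617.47 px.

1617 px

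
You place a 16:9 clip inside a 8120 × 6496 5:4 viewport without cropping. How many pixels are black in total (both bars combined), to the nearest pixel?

15659420 pixels

16:9 is wider than 5:4, so it spans the full width.
The clip is 8120 × 9/16 ≈ 4567.5000 px tall.
Black = 6496 − 4567.5000 = 1928.5000 px.
That's 1928.5000 × 8120 ≈ 15659420 black pixels.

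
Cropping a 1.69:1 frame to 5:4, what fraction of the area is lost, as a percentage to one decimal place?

26.0%

The height stays; only width is cut (since 5:4 is narrower than 1.69:1).
(1.250)/(1.690) ≈ 0.740 of the area survives, leaving 26.04% discarded.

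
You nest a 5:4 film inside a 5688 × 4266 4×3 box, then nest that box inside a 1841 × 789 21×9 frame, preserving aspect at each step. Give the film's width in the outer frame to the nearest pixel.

Inside the 5688×4266 canvas the film is height-limited at 5332.50 × 4266.00.
The 4×3 canvas is height-limited in 1841×789, giving 1052.00 × 789.00; scale factor 0.1850.
So the film's width is 5332.50 × 0.1850 ≈ 986.25.

986 px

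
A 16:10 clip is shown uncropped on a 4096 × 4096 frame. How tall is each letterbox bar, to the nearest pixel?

16:10 (1.600) > square (1.000), so the clip fills the width.
Content height = 4096 × 10/16 ≈ 2560.00 px.
Black = 4096 − 2560.00 = 1536.00 px, or 768.00 per bar.

768 px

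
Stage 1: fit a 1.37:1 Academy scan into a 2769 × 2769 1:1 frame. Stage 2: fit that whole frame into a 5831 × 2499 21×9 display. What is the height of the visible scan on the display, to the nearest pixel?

1824 px

1.37:1 Academy in 2769×2769: fills the width, so the scan is 2769.00 × 2021.17.
The 1:1 canvas is height-limited in 5831×2499, giving 2499.00 × 2499.00; scale factor 0.9025.
So the scan's height is 2021.17 × 0.9025 ≈ 1824.09.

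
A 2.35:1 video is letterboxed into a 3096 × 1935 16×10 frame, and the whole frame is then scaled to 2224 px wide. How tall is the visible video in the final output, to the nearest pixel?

946 px

In the 3096×1935 frame the video fills the width: height = 3096 / 2.350 ≈ 1317.45 px.
Scaling 3096 → 2224 is ×0.7183, so the height becomes 1317.45 × 0.7183 ≈ 946.38 px.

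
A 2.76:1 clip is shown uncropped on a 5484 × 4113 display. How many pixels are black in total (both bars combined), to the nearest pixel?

11659222 pixels

2.76:1 (2.760) > 4×3 (1.333), so the clip fills the width.
Content height = 5484 / 2.760 ≈ 1986.9565 px.
Leftover height: 4113 − 1986.9565 = 2126.0435 px.
That's 2126.0435 × 5484 ≈ 11659222 black pixels.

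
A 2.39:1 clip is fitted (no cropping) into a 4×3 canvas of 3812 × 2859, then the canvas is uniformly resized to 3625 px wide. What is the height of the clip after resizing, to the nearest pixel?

1517 px

In the 3812×2859 frame the clip fills the width: height = 3812 / 2.390 ≈ 1594.98 px.
Scaling 3812 → 3625 is ×0.9509, so the height becomes 1594.98 × 0.9509 ≈ 1516.74 px.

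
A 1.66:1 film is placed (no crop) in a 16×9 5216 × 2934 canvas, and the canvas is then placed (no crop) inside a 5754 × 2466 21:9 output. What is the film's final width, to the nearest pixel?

4094 px

Inside the 5216×2934 canvas the film is height-limited at 4870.44 × 2934.00.
The 16×9 canvas is height-limited in 5754×2466, giving 4384.00 × 2466.00; scale factor 0.8405.
So the film's width is 4870.44 × 0.8405 ≈ 4093.56.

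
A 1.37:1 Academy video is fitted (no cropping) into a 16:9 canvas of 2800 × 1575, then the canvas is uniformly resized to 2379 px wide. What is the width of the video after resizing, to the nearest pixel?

1833 px

In the 2800×1575 frame the video fills the height: width = 1575 × 1.370 ≈ 2157.75 px.
Scaling 2800 → 2379 is ×0.8496, so the width becomes 2157.75 × 0.8496 ≈ 1833.32 px.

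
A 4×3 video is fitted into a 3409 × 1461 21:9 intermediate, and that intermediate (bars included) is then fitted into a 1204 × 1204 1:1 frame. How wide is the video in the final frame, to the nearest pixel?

688 px

Inside the 3409×1461 canvas the video is height-limited at 1948.00 × 1461.00.
21:9 in 1204×1204: fills the width, so the intermediate becomes 1204.00 × 516.00 — a scale of ×0.3532.
The video scales with it: width 1948.00 × 0.3532 ≈ 688.00.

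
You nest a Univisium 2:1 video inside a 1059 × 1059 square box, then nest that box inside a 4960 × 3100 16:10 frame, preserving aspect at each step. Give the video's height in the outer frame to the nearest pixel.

1550 px

Inside the 1059×1059 canvas the video is width-limited at 1059.00 × 529.50.
square in 4960×3100: fills the height, so the intermediate becomes 3100.00 × 3100.00 — a scale of ×2.9273.
Applying the same ×2.9273: 529.50 → 1550.00.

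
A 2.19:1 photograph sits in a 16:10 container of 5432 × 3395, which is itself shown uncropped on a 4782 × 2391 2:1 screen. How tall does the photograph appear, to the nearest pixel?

Inside the 5432×3395 canvas the photograph is width-limited at 5432.00 × 2480.37.
16:10 in 4782×2391: fills the height, so the intermediate becomes 3825.60 × 2391.00 — a scale of ×0.7043.
Applying the same ×0.7043: 2480.37 → 1746.85.

1747 px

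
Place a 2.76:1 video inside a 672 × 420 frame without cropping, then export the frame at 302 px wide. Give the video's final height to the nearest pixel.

Fitted into 672×420, the video spans the width; its height is 672 / 2.760 ≈ 243.48 px.
Scaling 672 → 302 is ×0.4494, so the height becomes 243.48 × 0.4494 ≈ 109.42 px.

109 px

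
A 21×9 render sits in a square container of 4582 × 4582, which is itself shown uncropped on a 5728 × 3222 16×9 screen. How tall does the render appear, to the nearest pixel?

1381 px

First fit — 21×9 into 4582×4582 spans the width: 4582.00 × 1963.71.
square in 5728×3222: fills the height, so the intermediate becomes 3222.00 × 3222.00 — a scale of ×0.7032.
Applying the same ×0.7032: 1963.71 → 1380.86.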